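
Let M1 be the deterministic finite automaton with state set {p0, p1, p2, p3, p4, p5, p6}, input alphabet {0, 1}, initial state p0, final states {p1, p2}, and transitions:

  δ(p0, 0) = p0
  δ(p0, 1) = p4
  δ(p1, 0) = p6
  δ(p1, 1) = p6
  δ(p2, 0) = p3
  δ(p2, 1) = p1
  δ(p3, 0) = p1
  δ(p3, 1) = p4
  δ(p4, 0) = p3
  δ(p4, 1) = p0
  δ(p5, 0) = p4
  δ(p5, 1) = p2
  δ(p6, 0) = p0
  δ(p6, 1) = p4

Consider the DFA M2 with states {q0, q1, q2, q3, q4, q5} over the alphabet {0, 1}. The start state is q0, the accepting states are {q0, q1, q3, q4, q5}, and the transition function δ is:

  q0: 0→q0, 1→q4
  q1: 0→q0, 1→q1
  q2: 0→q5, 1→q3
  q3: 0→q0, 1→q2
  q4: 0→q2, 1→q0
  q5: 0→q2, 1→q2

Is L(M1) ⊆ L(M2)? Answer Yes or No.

No

The string 10000100 is in L(M1) but not in L(M2).
So L(M1) ⊄ L(M2).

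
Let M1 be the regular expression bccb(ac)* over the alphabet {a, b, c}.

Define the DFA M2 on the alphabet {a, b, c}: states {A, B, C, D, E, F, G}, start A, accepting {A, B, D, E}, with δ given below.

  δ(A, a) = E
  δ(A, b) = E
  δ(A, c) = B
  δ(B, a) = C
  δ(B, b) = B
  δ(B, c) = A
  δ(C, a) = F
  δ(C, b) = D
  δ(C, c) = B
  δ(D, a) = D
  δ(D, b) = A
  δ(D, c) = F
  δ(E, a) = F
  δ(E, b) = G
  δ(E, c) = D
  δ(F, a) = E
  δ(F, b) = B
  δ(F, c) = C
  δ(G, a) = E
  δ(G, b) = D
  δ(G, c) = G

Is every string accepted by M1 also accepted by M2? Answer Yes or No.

Converting the expression M1 to a DFA (subset construction, then merging equivalent states) gives the minimal DFA with states {r0, r1, r2, r3, r4, r5, r6}, start state r0, accepting states {r5} and transitions r0: a→r1, b→r2, c→r1; r1: a→r1, b→r1, c→r1; r2: a→r1, b→r1, c→r3; r3: a→r1, b→r1, c→r4; r4: a→r1, b→r5, c→r1; r5: a→r6, b→r1, c→r1; r6: a→r1, b→r1, c→r5.
Exploring the product automaton M1 × M2 from the start pair (r0, A), following both machines on each input symbol, reaches 13 state pairs: (r0, A), (r1, E), (r2, E), (r1, B), (r1, F), (r1, G), (r1, D), (r3, D), (r1, C), (r1, A), (r4, F), (r5, B), (r6, C).
M1 accepts in {r5} and M2 accepts in {A, B, D, E}. The reachable pairs whose M1-component is accepting are (r5, B); in each of them the M2-component is accepting too, so the product for L(M1) \ L(M2) (M1-component accepting, M2-component rejecting) has no reachable accepting pair and the difference is empty.
Hence every string in L(M1) is also in L(M2).

Yes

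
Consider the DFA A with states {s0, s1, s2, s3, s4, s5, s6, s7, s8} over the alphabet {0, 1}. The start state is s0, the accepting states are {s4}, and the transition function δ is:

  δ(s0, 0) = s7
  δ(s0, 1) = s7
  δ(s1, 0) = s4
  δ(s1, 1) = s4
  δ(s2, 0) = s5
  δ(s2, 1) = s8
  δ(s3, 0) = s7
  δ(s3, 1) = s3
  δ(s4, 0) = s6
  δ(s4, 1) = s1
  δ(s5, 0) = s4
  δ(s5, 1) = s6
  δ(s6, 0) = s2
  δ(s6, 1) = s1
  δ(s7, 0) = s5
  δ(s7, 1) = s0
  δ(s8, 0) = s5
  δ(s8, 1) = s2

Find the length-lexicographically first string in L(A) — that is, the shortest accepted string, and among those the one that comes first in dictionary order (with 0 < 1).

A breadth-first search from s0 reaches an accepting state first via the path s0 → s7 → s5 → s4 on input 000.
No string of length < 3 is accepted (BFS exhausts all shorter strings without reaching an accepting state), and 000 is the lexicographically least accepting string of length 3.

000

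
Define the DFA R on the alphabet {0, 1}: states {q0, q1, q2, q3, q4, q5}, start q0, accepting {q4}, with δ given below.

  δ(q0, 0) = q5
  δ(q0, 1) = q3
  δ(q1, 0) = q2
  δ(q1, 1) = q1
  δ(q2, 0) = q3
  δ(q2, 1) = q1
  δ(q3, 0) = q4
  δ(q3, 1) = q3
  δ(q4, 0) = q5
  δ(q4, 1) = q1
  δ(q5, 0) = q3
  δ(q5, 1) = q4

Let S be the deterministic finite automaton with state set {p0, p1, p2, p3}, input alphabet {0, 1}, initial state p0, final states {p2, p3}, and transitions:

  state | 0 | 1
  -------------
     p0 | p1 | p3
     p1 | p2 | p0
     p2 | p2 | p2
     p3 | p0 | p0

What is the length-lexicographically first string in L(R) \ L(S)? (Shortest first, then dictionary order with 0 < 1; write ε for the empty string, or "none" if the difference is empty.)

The string 01 is accepted by R but not by S.
No shorter string lies in the difference, and 01 is the lexicographically first length-2 string in L(R) \ L(S).

01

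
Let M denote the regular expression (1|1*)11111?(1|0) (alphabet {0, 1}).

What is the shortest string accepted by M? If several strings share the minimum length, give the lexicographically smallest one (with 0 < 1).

11110

By inspection of the expression, no string of length less than 5 matches, and 11110 is the lexicographically first match of length 5.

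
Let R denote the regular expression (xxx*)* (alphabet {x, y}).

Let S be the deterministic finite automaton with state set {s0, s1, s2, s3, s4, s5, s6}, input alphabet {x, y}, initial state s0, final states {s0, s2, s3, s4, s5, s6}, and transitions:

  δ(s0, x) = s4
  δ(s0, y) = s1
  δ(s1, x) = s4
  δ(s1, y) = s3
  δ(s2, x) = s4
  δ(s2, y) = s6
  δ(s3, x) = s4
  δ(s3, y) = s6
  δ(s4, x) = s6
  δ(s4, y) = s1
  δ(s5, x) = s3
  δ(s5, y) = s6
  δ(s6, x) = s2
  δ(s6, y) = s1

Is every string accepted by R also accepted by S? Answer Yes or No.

Yes

Converting the expression R to a DFA (subset construction, then merging equivalent states) gives the minimal DFA with states {r0, r1, r2, r3}, start state r0, accepting states {r0, r3} and transitions r0: x→r1, y→r2; r1: x→r3, y→r2; r2: x→r2, y→r2; r3: x→r3, y→r2.
Exploring the product automaton R × S from the start pair (r0, s0), following both machines on each input symbol, reaches 10 state pairs: (r0, s0), (r1, s4), (r2, s1), (r3, s6), (r2, s4), (r2, s3), (r3, s2), (r2, s6), (r3, s4), (r2, s2).
R accepts in {r0, r3} and S accepts in {s0, s2, s3, s4, s5, s6}. The reachable pairs whose R-component is accepting are (r0, s0), (r3, s6), (r3, s2), (r3, s4); in each of them the S-component is accepting too, so the product for L(R) \ L(S) (R-component accepting, S-component rejecting) has no reachable accepting pair and the difference is empty.
Hence every string in L(R) is also in L(S).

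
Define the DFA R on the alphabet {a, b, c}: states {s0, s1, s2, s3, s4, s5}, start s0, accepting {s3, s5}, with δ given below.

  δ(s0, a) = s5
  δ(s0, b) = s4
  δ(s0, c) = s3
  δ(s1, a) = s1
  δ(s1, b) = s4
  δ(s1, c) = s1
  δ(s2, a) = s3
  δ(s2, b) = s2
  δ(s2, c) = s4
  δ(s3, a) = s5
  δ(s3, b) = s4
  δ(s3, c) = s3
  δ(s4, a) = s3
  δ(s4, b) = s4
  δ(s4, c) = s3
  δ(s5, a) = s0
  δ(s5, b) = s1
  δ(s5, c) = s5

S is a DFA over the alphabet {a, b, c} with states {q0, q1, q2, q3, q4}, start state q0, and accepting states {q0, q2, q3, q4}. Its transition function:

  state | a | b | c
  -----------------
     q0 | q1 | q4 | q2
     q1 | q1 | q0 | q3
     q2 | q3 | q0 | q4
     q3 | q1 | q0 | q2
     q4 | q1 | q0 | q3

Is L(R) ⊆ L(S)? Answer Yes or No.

The string a is in L(R) but not in L(S).
So L(R) ⊄ L(S).

No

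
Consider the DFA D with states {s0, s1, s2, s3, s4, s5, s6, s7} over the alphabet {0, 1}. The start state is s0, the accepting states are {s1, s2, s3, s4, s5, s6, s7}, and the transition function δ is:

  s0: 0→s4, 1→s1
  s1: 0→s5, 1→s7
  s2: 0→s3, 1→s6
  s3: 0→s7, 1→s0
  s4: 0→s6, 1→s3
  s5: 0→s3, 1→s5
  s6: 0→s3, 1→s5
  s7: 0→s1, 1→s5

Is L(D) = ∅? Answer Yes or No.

The string 0 is accepted: the run s0 → s4 ends in the accepting state s4.
Since at least one string is accepted, L(D) is not empty.

No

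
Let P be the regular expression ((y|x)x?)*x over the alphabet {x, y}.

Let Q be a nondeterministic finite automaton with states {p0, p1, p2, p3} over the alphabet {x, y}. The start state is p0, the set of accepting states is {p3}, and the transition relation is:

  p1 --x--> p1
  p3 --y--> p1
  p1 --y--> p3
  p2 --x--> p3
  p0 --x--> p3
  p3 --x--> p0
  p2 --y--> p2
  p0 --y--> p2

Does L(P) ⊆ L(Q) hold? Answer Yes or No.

No

The string xx is in L(P) but not in L(Q).
So L(P) ⊄ L(Q).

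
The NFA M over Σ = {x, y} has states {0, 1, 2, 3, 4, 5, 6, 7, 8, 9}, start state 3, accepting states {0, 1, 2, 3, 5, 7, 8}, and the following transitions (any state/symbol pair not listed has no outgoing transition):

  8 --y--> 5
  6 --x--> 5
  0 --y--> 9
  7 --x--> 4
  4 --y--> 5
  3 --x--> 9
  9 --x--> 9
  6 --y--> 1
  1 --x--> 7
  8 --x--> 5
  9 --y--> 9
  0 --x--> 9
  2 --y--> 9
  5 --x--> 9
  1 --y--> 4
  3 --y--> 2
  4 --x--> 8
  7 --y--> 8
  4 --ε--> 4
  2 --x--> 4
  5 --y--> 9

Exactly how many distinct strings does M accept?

6

The useful subgraph on states {2, 3, 4, 5, 8} is acyclic, so L(M) is finite; the longest accepting path visits 5 useful states, giving maximum string length 4.
Counting accepting paths from 3 by length: 1 of length 0, 1 of length 1, 2 of length 3, 2 of length 4. Total 6.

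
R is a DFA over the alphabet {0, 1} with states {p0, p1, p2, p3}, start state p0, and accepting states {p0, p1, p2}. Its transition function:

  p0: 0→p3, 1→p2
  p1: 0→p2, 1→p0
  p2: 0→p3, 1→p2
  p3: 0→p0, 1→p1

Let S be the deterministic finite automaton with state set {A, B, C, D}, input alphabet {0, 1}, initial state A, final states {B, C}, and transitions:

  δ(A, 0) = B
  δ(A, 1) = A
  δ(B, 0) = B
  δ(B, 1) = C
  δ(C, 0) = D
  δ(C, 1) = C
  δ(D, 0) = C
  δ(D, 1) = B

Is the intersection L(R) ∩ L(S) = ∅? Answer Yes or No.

No

The string 00 is accepted by both R and S.
Hence L(R) ∩ L(S) ≠ ∅.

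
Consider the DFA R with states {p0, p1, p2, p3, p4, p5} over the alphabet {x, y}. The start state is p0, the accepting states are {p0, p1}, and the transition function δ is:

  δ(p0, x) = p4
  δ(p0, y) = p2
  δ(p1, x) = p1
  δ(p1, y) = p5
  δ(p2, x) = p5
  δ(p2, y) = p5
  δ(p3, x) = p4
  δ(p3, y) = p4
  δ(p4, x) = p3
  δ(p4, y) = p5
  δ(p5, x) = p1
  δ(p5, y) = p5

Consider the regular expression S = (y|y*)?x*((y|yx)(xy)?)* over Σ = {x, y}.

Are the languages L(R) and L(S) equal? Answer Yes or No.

No

The string xyxx is accepted by R but rejected by S.
So L(R) ≠ L(S).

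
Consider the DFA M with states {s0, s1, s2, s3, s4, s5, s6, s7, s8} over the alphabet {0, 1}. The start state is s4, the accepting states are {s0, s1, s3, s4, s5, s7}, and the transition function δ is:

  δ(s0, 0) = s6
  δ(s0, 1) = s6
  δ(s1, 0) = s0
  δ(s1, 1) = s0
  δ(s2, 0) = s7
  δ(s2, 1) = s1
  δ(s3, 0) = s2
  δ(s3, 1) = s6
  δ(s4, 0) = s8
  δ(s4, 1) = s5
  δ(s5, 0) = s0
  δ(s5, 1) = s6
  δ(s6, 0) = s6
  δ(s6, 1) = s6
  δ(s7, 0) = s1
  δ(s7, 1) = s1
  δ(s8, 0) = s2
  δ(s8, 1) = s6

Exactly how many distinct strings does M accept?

The useful subgraph on states {s0, s1, s2, s4, s5, s7, s8} is acyclic, so L(M) is finite; the longest accepting path visits 6 useful states, giving maximum string length 5.
Counting accepting paths from s4 by length: 1 of length 0, 1 of length 1, 1 of length 2, 2 of length 3, 4 of length 4, 4 of length 5. Total 13.

13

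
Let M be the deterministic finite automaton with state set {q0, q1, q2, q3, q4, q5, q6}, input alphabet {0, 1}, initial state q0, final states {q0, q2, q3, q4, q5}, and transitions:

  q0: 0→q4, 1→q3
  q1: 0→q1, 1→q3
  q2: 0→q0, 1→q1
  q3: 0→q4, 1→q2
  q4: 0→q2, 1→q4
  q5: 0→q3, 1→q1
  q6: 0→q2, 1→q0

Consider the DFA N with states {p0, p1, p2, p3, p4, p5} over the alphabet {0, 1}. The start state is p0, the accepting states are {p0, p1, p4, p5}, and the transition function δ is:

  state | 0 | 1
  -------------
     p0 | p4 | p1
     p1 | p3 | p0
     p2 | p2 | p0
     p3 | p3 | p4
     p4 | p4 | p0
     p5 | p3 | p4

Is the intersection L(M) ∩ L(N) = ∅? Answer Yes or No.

The empty string ε is accepted by both M and N.
Hence L(M) ∩ L(N) ≠ ∅.

No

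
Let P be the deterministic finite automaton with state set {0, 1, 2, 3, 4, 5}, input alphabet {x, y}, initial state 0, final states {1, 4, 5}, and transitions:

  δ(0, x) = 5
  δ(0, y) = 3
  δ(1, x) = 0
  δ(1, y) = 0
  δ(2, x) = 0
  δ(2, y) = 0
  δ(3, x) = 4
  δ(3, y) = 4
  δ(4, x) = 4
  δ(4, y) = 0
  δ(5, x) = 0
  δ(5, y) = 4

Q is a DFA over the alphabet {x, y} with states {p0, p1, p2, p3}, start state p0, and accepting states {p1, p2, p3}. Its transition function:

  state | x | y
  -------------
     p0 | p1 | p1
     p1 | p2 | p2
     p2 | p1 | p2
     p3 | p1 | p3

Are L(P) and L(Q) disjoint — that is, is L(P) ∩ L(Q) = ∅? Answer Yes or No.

The string x is accepted by both P and Q.
Hence L(P) ∩ L(Q) ≠ ∅.

No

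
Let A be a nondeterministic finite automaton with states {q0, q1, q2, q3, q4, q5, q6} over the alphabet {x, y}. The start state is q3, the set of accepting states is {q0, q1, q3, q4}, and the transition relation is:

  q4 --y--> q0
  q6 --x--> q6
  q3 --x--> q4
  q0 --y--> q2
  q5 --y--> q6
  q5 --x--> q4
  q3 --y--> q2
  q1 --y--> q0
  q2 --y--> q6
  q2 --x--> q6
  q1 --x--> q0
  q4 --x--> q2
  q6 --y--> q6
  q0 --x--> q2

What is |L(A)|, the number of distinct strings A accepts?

3

The useful subgraph on states {q0, q3, q4} is acyclic, so L(A) is finite; the longest accepting path visits 3 useful states, giving maximum string length 2.
Counting accepting paths from q3 by length: 1 of length 0, 1 of length 1, 1 of length 2. Total 3.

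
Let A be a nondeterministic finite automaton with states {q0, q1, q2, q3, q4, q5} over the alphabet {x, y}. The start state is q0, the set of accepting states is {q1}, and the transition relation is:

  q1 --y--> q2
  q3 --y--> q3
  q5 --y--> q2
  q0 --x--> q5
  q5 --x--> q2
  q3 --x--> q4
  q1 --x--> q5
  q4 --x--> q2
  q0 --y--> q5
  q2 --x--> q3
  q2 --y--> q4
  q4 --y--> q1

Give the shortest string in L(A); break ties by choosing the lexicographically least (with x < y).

A breadth-first search from q0 reaches an accepting state first via the path q0 → q5 → q2 → q4 → q1 on input xxyy.
No string of length < 4 is accepted (BFS exhausts all shorter strings without reaching an accepting state), and xxyy is the lexicographically least accepting string of length 4.

xxyy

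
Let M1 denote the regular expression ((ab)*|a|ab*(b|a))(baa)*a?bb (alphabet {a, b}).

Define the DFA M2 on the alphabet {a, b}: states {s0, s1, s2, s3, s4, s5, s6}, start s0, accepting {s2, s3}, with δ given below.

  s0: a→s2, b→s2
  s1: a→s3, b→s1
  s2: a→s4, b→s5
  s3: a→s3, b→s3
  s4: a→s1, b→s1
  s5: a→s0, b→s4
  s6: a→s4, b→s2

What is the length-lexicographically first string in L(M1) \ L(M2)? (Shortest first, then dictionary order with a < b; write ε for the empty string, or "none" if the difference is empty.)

bb

The string bb is accepted by M1 but not by M2.
No shorter string lies in the difference, and bb is the lexicographically first length-2 string in L(M1) \ L(M2).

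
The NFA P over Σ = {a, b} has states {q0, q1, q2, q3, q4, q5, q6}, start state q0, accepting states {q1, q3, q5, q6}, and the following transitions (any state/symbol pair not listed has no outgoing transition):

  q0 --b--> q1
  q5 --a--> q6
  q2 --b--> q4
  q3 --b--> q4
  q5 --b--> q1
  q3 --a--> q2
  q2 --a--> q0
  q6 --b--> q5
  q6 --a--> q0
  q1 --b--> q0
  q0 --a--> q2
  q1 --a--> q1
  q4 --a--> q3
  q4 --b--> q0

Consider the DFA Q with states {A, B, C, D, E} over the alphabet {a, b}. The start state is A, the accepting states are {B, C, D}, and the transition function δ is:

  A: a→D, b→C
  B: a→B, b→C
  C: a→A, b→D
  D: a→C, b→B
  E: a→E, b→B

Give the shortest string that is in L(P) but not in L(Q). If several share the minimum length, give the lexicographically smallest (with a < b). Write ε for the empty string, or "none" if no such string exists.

The string ba is accepted by P but not by Q.
No shorter string lies in the difference, and ba is the lexicographically first length-2 string in L(P) \ L(Q).

ba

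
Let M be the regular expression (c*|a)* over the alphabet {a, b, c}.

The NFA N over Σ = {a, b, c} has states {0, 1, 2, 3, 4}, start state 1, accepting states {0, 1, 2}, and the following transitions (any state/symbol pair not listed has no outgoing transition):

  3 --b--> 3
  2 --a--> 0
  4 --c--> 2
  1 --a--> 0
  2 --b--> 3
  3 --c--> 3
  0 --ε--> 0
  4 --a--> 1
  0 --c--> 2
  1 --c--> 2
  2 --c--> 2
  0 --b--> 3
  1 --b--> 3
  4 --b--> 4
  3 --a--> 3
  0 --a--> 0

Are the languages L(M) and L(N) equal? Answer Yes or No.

Converting the expression M to a DFA (subset construction, then merging equivalent states) gives the minimal DFA with states {m0, m1}, start state m0, accepting states {m0} and transitions m0: a→m0, b→m1, c→m0; m1: a→m1, b→m1, c→m1.
Exploring the product automaton M × N from the start pair (m0, 1), following both machines on each input symbol, reaches 4 state pairs: (m0, 1), (m0, 0), (m1, 3), (m0, 2).
M accepts in {m0} and N accepts in {0, 1, 2}. In every reachable pair the two components are either both accepting — (m0, 1), (m0, 0), (m0, 2) — or both non-accepting, so no string is accepted by exactly one of the machines: L(M) \ L(N) and L(N) \ L(M) are both empty.
Hence every string is accepted by M iff it is accepted by N, and the two languages coincide.

Yes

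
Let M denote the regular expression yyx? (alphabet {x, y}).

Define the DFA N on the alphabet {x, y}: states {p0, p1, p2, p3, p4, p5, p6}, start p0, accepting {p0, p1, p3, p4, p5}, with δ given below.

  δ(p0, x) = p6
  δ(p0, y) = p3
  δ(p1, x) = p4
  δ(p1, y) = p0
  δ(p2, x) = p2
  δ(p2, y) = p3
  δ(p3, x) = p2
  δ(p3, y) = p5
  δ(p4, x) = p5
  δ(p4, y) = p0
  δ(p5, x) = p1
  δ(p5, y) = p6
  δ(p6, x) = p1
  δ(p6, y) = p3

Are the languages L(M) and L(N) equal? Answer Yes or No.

The empty string ε is accepted by N but rejected by M.
So L(M) ≠ L(N).

No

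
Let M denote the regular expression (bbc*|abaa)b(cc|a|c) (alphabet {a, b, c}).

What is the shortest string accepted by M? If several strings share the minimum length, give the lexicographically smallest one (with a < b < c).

bbba

By inspection of the expression, no string of length less than 4 matches, and bbba is the lexicographically first match of length 4.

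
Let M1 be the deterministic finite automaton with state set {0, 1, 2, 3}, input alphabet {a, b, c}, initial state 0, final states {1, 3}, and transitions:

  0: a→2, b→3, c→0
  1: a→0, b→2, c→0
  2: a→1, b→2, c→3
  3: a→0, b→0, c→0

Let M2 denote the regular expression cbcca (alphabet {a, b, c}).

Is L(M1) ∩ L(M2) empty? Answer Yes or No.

Yes

Converting the expression M2 to a DFA (subset construction, then merging equivalent states) gives the minimal DFA with states {r0, r1, r2, r3, r4, r5, r6}, start state r0, accepting states {r6} and transitions r0: a→r1, b→r1, c→r2; r1: a→r1, b→r1, c→r1; r2: a→r1, b→r3, c→r1; r3: a→r1, b→r1, c→r4; r4: a→r1, b→r1, c→r5; r5: a→r6, b→r1, c→r1; r6: a→r1, b→r1, c→r1.
Exploring the product automaton M1 × M2 from the start pair (0, r0), following both machines on each input symbol, reaches 10 state pairs: (0, r0), (2, r1), (3, r1), (0, r2), (1, r1), (0, r1), (3, r3), (0, r4), (0, r5), (2, r6).
M1 accepts in {1, 3} and M2 accepts in {r6}; no reachable pair has both components accepting, so no string drives both machines to acceptance simultaneously and L(M1) ∩ L(M2) = ∅.
So no string is accepted by both, and the intersection is empty.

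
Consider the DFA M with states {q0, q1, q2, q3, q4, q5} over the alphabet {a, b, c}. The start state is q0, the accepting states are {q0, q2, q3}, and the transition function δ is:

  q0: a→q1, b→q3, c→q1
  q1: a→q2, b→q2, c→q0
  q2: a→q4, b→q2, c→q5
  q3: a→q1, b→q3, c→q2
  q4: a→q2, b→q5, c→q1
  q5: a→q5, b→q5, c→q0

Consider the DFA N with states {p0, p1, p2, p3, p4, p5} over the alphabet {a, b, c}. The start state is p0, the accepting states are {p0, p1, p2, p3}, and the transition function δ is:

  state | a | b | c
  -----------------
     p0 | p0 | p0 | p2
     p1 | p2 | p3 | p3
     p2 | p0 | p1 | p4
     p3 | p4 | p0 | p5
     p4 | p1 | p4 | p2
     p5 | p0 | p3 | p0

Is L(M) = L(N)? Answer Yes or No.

The string cc is accepted by M but rejected by N.
So L(M) ≠ L(N).

No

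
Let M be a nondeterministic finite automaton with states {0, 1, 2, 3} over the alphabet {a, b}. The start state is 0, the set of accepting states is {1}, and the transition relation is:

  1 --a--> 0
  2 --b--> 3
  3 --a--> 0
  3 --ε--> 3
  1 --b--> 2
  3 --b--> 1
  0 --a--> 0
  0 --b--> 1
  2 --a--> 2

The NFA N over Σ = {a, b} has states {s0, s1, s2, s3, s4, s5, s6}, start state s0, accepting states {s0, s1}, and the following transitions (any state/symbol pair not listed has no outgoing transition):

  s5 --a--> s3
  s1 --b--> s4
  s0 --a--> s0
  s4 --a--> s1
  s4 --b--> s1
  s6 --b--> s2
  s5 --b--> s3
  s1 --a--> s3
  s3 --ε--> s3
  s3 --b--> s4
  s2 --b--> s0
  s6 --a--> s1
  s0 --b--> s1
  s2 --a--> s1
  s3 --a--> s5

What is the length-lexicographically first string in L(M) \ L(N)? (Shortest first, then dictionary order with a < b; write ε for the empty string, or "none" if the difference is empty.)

The string bab is accepted by M but not by N.
No shorter string lies in the difference, and bab is the lexicographically first length-3 string in L(M) \ L(N).

bab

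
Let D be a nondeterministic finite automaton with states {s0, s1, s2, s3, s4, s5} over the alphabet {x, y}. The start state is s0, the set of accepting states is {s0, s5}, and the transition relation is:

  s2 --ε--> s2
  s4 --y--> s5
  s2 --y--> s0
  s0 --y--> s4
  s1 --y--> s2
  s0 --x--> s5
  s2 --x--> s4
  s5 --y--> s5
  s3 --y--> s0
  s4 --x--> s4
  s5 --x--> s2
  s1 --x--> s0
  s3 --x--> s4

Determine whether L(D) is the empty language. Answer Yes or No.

The empty string ε is accepted: the run s0 ends in the accepting state s0.
Since at least one string is accepted, L(D) is not empty.

No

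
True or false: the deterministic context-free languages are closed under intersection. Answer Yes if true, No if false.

DCFLs are closed under complement (normalise the DPDA to read all of its input, then flip the verdict). If they were also closed under intersection, De Morgan would make them closed under union; but {aⁿbⁿ : n≥0} and {aⁿb²ⁿ : n≥0} are DCFLs (push the a's; pop one per b, respectively one per two b's) whose union no deterministic PDA accepts: a DPDA for it would have a single run on aⁿb²ⁿ, accepting after the prefix aⁿbⁿ and accepting again after n more b's; an ordinary PDA that simulates it on a's and b's and, at any moment when it is accepting, may switch to reading only a fresh letter c while feeding each c to the simulation as a b, would accept aⁱbʲcᵏ (k≥1) exactly when both aⁱbʲ and aⁱbʲ⁺ᵏ are in the language, i.e. its language intersected with the regular set a*b*c⁺ would be exactly {aⁿbⁿcⁿ : n≥1} — impossible, since context-free languages are closed under intersection with regular sets and {aⁿbⁿcⁿ} is not context-free.

No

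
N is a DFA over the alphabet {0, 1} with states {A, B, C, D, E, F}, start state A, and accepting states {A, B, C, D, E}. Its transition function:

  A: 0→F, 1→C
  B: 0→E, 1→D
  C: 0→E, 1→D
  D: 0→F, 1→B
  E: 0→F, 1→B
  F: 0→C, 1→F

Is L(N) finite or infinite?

State D is reachable from the start and can reach an accepting state, and it lies on the cycle D → B → D.
Traversing that cycle any number of times yields accepted strings of unbounded length, so the language is infinite.

infinite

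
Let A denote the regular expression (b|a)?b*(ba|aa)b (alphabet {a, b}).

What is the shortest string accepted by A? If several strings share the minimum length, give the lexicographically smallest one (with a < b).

By inspection of the expression, no string of length less than 3 matches, and aab is the lexicographically first match of length 3.

aab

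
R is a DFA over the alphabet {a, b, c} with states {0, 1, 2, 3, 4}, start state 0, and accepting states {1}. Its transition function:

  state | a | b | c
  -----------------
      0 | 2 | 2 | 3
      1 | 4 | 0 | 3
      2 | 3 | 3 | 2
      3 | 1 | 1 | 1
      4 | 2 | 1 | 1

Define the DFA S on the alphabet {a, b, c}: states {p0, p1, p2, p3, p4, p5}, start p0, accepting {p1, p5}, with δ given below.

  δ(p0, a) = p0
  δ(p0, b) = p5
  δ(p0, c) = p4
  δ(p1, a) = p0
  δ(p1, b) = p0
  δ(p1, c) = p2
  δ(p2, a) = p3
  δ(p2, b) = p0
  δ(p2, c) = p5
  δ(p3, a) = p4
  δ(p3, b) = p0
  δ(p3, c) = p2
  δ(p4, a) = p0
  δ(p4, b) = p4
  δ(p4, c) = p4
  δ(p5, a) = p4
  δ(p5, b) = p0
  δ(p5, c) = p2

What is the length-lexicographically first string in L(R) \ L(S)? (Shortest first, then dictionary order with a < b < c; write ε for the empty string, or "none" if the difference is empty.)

The string ca is accepted by R but not by S.
No shorter string lies in the difference, and ca is the lexicographically first length-2 string in L(R) \ L(S).

ca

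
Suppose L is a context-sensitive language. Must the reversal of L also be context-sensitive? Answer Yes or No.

Reversing both sides of every production of a noncontracting (context-sensitive) grammar gives another noncontracting grammar, and it generates Lᴿ; equivalently an LBA can reverse its tape in place and then run the machine for L.
So the context-sensitive languages are closed under reversal.

Yes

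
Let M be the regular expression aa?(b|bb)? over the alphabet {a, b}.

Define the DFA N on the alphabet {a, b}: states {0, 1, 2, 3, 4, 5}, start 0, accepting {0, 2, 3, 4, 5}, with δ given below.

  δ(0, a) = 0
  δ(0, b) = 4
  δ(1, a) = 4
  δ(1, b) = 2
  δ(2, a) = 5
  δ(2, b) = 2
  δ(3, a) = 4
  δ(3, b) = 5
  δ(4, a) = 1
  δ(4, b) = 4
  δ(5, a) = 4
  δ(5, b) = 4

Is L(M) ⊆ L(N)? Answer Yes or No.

Yes

Converting the expression M to a DFA (subset construction, then merging equivalent states) gives the minimal DFA with states {m0, m1, m2, m3, m4, m5}, start state m0, accepting states {m1, m3, m4, m5} and transitions m0: a→m1, b→m2; m1: a→m3, b→m4; m2: a→m2, b→m2; m3: a→m2, b→m4; m4: a→m2, b→m5; m5: a→m2, b→m2.
Exploring the product automaton M × N from the start pair (m0, 0), following both machines on each input symbol, reaches 10 state pairs: (m0, 0), (m1, 0), (m2, 4), (m3, 0), (m4, 4), (m2, 1), (m2, 0), (m5, 4), (m2, 2), (m2, 5).
M accepts in {m1, m3, m4, m5} and N accepts in {0, 2, 3, 4, 5}. The reachable pairs whose M-component is accepting are (m1, 0), (m3, 0), (m4, 4), (m5, 4); in each of them the N-component is accepting too, so the product for L(M) \ L(N) (M-component accepting, N-component rejecting) has no reachable accepting pair and the difference is empty.
Hence every string in L(M) is also in L(N).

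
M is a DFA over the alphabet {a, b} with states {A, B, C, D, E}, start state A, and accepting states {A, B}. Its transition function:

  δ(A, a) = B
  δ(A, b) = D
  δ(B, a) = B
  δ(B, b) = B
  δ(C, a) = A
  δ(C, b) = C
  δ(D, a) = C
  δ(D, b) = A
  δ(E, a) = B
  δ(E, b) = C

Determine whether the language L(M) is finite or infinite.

infinite

State B is reachable from the start and can reach an accepting state, and it lies on the cycle B → B.
Traversing that cycle any number of times yields accepted strings of unbounded length, so the language is infinite.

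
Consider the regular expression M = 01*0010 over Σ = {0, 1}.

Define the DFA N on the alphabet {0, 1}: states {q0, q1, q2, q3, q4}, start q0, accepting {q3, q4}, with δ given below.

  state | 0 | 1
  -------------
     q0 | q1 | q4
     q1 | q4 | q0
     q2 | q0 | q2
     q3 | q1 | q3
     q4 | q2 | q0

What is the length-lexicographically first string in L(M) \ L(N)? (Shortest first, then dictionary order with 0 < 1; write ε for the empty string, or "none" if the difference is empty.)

00010

The string 00010 is accepted by M but not by N.
No shorter string lies in the difference, and 00010 is the lexicographically first length-5 string in L(M) \ L(N).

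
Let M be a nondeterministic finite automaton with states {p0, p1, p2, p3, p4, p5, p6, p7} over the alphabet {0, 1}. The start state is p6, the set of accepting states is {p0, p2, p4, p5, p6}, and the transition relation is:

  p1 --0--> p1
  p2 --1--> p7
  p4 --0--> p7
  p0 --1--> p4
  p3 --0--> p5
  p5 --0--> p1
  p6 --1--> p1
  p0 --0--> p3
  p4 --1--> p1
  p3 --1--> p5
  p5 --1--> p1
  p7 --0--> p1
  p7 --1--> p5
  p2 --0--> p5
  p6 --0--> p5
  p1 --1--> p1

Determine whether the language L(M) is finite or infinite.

The useful states (reachable from p6 and able to reach an accepting state) are {p5, p6}.
Restricted to these states the transition graph has no cycle, so every accepting path has bounded length and L is finite.

finite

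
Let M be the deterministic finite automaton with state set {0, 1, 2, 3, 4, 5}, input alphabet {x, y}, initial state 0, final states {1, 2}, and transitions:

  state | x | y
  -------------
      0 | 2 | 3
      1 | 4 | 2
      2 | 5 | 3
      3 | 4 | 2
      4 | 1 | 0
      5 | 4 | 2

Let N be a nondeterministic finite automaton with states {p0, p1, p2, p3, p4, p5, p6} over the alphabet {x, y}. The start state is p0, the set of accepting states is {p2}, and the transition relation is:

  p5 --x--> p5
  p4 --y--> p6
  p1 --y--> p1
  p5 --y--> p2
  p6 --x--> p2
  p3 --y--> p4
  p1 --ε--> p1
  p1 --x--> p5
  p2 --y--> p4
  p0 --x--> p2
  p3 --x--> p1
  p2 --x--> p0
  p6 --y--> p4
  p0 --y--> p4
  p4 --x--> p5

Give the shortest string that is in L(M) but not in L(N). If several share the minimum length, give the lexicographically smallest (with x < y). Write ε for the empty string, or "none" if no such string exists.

yy

The string yy is accepted by M but not by N.
No shorter string lies in the difference, and yy is the lexicographically first length-2 string in L(M) \ L(N).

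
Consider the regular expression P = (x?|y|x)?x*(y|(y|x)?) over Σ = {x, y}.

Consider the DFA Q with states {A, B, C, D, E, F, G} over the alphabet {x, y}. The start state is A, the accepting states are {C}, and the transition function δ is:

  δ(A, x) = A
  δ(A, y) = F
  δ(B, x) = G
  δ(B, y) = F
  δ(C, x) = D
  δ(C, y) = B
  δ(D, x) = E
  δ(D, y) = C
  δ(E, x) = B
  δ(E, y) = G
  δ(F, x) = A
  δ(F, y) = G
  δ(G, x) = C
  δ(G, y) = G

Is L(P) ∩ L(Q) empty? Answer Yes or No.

Converting the expression P to a DFA (subset construction, then merging equivalent states) gives the minimal DFA with states {p0, p1, p2, p3}, start state p0, accepting states {p0, p1, p2} and transitions p0: x→p1, y→p1; p1: x→p1, y→p2; p2: x→p3, y→p3; p3: x→p3, y→p3.
Exploring the product automaton P × Q from the start pair (p0, A), following both machines on each input symbol, reaches 12 state pairs: (p0, A), (p1, A), (p1, F), (p2, F), (p2, G), (p3, A), (p3, G), (p3, C), (p3, F), (p3, D), (p3, B), (p3, E).
P accepts in {p0, p1, p2} and Q accepts in {C}; no reachable pair has both components accepting, so no string drives both machines to acceptance simultaneously and L(P) ∩ L(Q) = ∅.
So no string is accepted by both, and the intersection is empty.

Yes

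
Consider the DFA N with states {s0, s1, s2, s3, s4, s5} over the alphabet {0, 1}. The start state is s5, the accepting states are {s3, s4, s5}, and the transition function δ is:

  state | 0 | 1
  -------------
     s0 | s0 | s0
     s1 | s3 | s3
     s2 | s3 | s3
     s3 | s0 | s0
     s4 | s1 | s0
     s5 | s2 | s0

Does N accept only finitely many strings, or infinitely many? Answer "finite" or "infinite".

finite

The useful states (reachable from s5 and able to reach an accepting state) are {s2, s3, s5}.
Restricted to these states the transition graph has no cycle, so every accepting path has bounded length and L is finite.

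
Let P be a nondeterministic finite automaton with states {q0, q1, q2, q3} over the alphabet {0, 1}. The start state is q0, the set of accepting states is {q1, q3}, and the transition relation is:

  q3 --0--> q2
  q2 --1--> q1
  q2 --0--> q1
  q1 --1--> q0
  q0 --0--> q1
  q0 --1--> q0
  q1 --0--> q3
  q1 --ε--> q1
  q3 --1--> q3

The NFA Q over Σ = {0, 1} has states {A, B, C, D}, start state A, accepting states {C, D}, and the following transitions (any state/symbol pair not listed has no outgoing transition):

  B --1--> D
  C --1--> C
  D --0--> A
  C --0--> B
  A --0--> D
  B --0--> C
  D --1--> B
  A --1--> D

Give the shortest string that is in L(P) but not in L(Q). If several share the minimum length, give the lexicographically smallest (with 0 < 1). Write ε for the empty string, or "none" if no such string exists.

The string 00 is accepted by P but not by Q.
No shorter string lies in the difference, and 00 is the lexicographically first length-2 string in L(P) \ L(Q).

00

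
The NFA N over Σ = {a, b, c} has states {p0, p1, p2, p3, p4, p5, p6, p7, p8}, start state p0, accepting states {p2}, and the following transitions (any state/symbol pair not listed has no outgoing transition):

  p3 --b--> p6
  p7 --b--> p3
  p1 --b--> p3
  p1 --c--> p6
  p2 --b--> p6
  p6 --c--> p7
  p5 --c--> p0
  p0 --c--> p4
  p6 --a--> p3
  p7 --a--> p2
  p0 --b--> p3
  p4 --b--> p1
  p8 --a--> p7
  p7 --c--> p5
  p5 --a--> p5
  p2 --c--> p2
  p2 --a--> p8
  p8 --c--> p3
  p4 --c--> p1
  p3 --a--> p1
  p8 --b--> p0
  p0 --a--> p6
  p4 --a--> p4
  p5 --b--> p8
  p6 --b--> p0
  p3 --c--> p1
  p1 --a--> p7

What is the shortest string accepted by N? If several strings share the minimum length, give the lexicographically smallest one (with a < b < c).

A breadth-first search from p0 reaches an accepting state first via the path p0 → p6 → p7 → p2 on input aca.
No string of length < 3 is accepted (BFS exhausts all shorter strings without reaching an accepting state), and aca is the lexicographically least accepting string of length 3.

aca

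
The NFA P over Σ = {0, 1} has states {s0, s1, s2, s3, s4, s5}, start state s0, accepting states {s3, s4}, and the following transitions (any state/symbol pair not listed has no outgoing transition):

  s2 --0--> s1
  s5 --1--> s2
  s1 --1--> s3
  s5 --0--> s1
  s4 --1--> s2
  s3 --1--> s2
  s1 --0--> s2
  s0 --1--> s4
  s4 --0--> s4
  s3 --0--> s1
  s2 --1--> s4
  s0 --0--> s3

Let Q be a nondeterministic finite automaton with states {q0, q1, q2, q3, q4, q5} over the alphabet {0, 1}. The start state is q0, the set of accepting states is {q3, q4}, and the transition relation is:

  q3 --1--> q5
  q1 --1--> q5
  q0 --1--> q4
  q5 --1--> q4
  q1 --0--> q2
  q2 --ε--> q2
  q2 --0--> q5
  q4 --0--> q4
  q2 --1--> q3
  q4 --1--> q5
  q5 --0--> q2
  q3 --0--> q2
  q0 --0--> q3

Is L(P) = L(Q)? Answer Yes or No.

Exploring the product automaton P × Q from the start pair (s0, q0), following both machines on each input symbol, reaches 5 state pairs: (s0, q0), (s3, q3), (s4, q4), (s1, q2), (s2, q5).
P accepts in {s3, s4} and Q accepts in {q3, q4}. In every reachable pair the two components are either both accepting — (s3, q3), (s4, q4) — or both non-accepting, so no string is accepted by exactly one of the machines: L(P) \ L(Q) and L(Q) \ L(P) are both empty.
Hence every string is accepted by P iff it is accepted by Q, and the two languages coincide.

Yes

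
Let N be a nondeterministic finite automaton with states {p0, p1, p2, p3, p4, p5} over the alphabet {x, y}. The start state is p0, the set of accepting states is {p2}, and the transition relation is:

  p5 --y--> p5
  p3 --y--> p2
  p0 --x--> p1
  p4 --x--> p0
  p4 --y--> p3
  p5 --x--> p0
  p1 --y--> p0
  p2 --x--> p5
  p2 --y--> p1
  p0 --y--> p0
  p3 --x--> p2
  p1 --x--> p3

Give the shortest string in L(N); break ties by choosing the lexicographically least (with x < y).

A breadth-first search from p0 reaches an accepting state first via the path p0 → p1 → p3 → p2 on input xxx.
No string of length < 3 is accepted (BFS exhausts all shorter strings without reaching an accepting state), and xxx is the lexicographically least accepting string of length 3.

xxx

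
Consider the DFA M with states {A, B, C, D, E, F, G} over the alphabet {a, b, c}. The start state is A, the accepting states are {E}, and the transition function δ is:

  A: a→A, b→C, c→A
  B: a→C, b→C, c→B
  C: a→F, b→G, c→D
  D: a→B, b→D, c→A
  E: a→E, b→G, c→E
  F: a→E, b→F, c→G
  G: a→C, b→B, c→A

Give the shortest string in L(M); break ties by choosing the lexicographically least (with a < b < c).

baa

A breadth-first search from A reaches an accepting state first via the path A → C → F → E on input baa.
No string of length < 3 is accepted (BFS exhausts all shorter strings without reaching an accepting state), and baa is the lexicographically least accepting string of length 3.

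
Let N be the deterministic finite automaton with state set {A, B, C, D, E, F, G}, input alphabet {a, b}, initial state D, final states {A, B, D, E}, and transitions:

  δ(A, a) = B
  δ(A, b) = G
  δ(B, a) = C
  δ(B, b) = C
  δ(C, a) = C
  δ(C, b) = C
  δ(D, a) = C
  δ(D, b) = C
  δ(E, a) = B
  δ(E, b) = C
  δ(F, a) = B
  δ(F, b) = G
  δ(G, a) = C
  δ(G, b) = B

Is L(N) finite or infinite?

The useful states (reachable from D and able to reach an accepting state) are {D}.
Restricted to these states the transition graph has no cycle, so every accepting path has bounded length and L is finite.

finite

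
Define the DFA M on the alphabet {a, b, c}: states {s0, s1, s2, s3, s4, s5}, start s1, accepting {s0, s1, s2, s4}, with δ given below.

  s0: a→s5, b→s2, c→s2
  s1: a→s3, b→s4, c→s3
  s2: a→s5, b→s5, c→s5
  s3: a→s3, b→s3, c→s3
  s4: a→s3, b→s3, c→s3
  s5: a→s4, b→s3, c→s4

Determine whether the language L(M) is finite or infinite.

finite

The useful states (reachable from s1 and able to reach an accepting state) are {s1, s4}.
Restricted to these states the transition graph has no cycle, so every accepting path has bounded length and L is finite.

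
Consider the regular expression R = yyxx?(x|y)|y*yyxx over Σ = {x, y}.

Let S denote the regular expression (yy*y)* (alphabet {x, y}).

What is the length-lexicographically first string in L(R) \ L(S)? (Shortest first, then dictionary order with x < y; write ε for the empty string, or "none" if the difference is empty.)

yyxx

The string yyxx is accepted by R but not by S.
No shorter string lies in the difference, and yyxx is the lexicographically first length-4 string in L(R) \ L(S).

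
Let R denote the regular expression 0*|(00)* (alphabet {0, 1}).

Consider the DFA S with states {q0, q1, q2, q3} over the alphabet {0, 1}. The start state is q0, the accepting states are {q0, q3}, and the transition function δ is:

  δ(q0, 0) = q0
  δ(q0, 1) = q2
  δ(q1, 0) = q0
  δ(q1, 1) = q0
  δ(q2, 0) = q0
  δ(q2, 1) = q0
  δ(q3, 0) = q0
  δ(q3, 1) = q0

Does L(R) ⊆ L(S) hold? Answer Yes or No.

Converting the expression R to a DFA (subset construction, then merging equivalent states) gives the minimal DFA with states {r0, r1}, start state r0, accepting states {r0} and transitions r0: 0→r0, 1→r1; r1: 0→r1, 1→r1.
Exploring the product automaton R × S from the start pair (r0, q0), following both machines on each input symbol, reaches 3 state pairs: (r0, q0), (r1, q2), (r1, q0).
R accepts in {r0} and S accepts in {q0, q3}. The reachable pairs whose R-component is accepting are (r0, q0); in each of them the S-component is accepting too, so the product for L(R) \ L(S) (R-component accepting, S-component rejecting) has no reachable accepting pair and the difference is empty.
Hence every string in L(R) is also in L(S).

Yes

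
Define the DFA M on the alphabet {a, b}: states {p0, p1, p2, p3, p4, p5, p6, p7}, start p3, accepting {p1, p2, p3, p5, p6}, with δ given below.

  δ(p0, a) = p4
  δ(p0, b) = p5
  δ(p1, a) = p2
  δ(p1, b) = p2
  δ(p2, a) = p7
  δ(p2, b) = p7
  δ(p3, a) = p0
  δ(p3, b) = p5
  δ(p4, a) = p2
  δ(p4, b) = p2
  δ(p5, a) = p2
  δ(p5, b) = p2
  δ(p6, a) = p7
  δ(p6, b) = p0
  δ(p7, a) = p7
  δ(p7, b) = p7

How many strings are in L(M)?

9

The useful subgraph on states {p0, p2, p3, p4, p5} is acyclic, so L(M) is finite; the longest accepting path visits 4 useful states, giving maximum string length 3.
Counting accepting paths from p3 by length: 1 of length 0, 1 of length 1, 3 of length 2, 4 of length 3. Total 9.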